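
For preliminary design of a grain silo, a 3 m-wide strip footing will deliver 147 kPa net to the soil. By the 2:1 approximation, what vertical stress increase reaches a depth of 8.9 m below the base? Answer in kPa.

By the 2:1 method the load spreads at 1 horizontal : 2 vertical, so at depth z the loaded area has grown by z in each plan dimension:
Δσ = qB/(B+z) = 147×3/(3+8.9) = 37.059 kPa

Δσ_z ≈ 37.1 kPa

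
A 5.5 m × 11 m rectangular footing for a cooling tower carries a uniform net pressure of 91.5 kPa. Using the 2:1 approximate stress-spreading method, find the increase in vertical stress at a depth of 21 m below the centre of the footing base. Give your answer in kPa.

Δσ_z ≈ 6.53 kPa

By the 2:1 method the load spreads at 1 horizontal : 2 vertical, so at depth z the loaded area has grown by z in each plan dimension:
Δσ = qBL/((B+z)(L+z)) = 91.5×5.5×11/((5.5+21)(11+21)) = 6.528 kPa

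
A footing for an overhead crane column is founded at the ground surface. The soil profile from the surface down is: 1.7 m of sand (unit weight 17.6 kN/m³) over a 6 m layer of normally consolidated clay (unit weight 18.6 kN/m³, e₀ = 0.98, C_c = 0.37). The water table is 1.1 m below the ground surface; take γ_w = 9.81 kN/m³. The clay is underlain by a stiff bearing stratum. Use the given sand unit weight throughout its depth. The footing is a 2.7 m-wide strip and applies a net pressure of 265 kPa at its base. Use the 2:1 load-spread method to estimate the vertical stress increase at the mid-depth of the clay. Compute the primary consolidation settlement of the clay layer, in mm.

S_c ≈ 521 mm

Mid-depth of clay below the ground surface: z = 1.7 + 6/2 = 4.7 m.
Total vertical stress at mid-clay: σ_v = 17.6×1.7 + 18.6×3 = 85.72 kPa.
Pore pressure: u = 9.81×(4.7 − 1.1) = 35.316 kPa.
Initial effective stress: σ'_0 = σ_v − u = 85.72 − 35.316 = 50.404 kPa.
Stress increase at mid-clay by the 2:1 spreading method:
Δσ = qB/(B+z) = 265×2.7/(2.7+4.7) = 96.689 kPa
Final effective stress: σ'_f = σ'_0 + Δσ = 50.404 + 96.689 = 147.09 kPa.
Normally consolidated clay, so the full stress increment lies on the virgin compression line:
S_c = C_c·H/(1+e₀)·log₁₀(σ'_f/σ'_0) = 0.37×6/(1+0.98)×log₁₀(147.09/50.404)
    = 1.1212 × 0.46512 = 0.5215 m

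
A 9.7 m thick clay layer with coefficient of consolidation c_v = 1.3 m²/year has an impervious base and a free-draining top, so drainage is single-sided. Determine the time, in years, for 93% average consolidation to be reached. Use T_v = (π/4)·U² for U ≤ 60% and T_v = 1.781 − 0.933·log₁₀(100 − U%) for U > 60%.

t ≈ 71.8 years

Drainage path length: H_d = H = 9.7 m (single drainage).
U > 60%: T_v = 1.781 − 0.933·log₁₀(100 − 93) = 0.99252.
t = T_v·H_d²/c_v = 0.99252×9.7²/1.3 = 71.84 years.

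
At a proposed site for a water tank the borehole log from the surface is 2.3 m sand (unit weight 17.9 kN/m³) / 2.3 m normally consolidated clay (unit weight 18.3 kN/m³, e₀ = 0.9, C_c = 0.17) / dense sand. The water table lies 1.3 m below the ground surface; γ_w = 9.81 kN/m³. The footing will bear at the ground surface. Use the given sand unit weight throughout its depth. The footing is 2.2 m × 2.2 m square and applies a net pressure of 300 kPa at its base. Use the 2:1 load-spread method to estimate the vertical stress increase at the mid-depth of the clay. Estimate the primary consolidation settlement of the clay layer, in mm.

S_c ≈ 66.6 mm

Mid-depth of clay below the ground surface: z = 2.3 + 2.3/2 = 3.45 m.
Total vertical stress at mid-clay: σ_v = 17.9×2.3 + 18.3×1.15 = 62.215 kPa.
Pore pressure: u = 9.81×(3.45 − 1.3) = 21.091 kPa.
Initial effective stress: σ'_0 = σ_v − u = 62.215 − 21.091 = 41.124 kPa.
Stress increase at mid-clay by the 2:1 spreading method:
Δσ = qBL/((B+z)(L+z)) = 300×2.2×2.2/((2.2+3.45)(2.2+3.45)) = 45.485 kPa
Final effective stress: σ'_f = σ'_0 + Δσ = 41.124 + 45.485 = 86.609 kPa.
Normally consolidated clay, so the full stress increment lies on the virgin compression line:
S_c = C_c·H/(1+e₀)·log₁₀(σ'_f/σ'_0) = 0.17×2.3/(1+0.9)×log₁₀(86.609/41.124)
    = 0.20579 × 0.32347 = 0.06657 m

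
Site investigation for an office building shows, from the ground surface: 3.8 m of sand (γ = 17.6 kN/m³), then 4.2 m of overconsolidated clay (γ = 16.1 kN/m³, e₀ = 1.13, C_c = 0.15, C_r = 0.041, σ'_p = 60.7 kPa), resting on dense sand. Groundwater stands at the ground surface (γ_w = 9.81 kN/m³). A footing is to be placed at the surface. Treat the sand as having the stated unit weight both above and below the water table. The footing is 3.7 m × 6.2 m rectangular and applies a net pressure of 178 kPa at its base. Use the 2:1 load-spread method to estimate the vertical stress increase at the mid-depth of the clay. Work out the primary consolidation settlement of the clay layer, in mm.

S_c ≈ 44.4 mm

Mid-depth of clay below the ground surface: z = 3.8 + 4.2/2 = 5.9 m.
Total vertical stress at mid-clay: σ_v = 17.6×3.8 + 16.1×2.1 = 100.69 kPa.
Pore pressure: u = 9.81×(5.9 − 0) = 57.879 kPa.
Initial effective stress: σ'_0 = σ_v − u = 100.69 − 57.879 = 42.811 kPa.
Stress increase at mid-clay by the 2:1 spreading method:
Δσ = qBL/((B+z)(L+z)) = 178×3.7×6.2/((3.7+5.9)(6.2+5.9)) = 35.153 kPa
Final effective stress: σ'_f = 42.811 + 35.153 = 77.964 kPa.
σ'_f = 77.964 > σ'_p = 60.7 kPa, so the stress path crosses the preconsolidation pressure — recompression up to σ'_p, then virgin compression beyond:
S_c = H/(1+e₀)·[C_r·log₁₀(σ'_p/σ'_0) + C_c·log₁₀(σ'_f/σ'_p)]
    = 4.2/2.13 × [0.041×log₁₀(60.7/42.811) + 0.15×log₁₀(77.964/60.7)]
    = 1.9718 × [0.006217 + 0.016306] = 0.04441 m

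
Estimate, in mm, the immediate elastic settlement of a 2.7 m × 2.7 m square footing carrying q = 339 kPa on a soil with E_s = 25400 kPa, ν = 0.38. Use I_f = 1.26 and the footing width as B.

S_e ≈ 38.8 mm

Immediate (elastic) settlement: S_e = q·B·(1−ν²)/E_s · I_f.
S_e = 339 × 2.7 × (1 − 0.38²) / 25400 × 1.26
    = 339 × 2.7 × 0.8556 / 25400 × 1.26
    = 0.03885 m = 38.85 mm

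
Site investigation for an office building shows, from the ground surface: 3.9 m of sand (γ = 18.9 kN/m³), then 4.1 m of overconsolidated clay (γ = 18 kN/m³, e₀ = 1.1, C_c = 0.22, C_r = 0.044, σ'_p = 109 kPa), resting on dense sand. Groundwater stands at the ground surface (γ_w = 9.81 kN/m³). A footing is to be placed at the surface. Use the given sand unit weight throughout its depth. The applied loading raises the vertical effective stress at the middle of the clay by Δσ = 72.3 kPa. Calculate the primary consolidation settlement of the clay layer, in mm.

S_c ≈ 52.3 mm

Mid-depth of clay below the ground surface: z = 3.9 + 4.1/2 = 5.95 m.
Total vertical stress at mid-clay: σ_v = 18.9×3.9 + 18×2.05 = 110.61 kPa.
Pore pressure: u = 9.81×(5.95 − 0) = 58.37 kPa.
Initial effective stress: σ'_0 = σ_v − u = 110.61 − 58.37 = 52.24 kPa.
Final effective stress: σ'_f = 52.24 + 72.3 = 124.54 kPa.
σ'_f = 124.54 > σ'_p = 109 kPa, so the stress path crosses the preconsolidation pressure — recompression up to σ'_p, then virgin compression beyond:
S_c = H/(1+e₀)·[C_r·log₁₀(σ'_p/σ'_0) + C_c·log₁₀(σ'_f/σ'_p)]
    = 4.1/2.1 × [0.044×log₁₀(109/52.24) + 0.22×log₁₀(124.54/109)]
    = 1.9524 × [0.014055 + 0.012734] = 0.0523 m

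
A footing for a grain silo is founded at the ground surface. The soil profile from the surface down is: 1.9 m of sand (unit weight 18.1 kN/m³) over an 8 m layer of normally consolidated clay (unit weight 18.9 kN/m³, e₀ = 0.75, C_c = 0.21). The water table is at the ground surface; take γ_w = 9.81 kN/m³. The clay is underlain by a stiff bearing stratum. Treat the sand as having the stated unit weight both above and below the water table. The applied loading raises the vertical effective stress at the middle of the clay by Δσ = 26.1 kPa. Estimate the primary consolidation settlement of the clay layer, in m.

Mid-depth of clay below the ground surface: z = 1.9 + 8/2 = 5.9 m.
Total vertical stress at mid-clay: σ_v = 18.1×1.9 + 18.9×4 = 109.99 kPa.
Pore pressure: u = 9.81×(5.9 − 0) = 57.879 kPa.
Initial effective stress: σ'_0 = σ_v − u = 109.99 − 57.879 = 52.111 kPa.
Final effective stress: σ'_f = σ'_0 + Δσ = 52.111 + 26.1 = 78.211 kPa.
Normally consolidated clay, so the full stress increment lies on the virgin compression line:
S_c = C_c·H/(1+e₀)·log₁₀(σ'_f/σ'_0) = 0.21×8/(1+0.75)×log₁₀(78.211/52.111)
    = 0.96 × 0.17634 = 0.1693 m

S_c ≈ 0.169 m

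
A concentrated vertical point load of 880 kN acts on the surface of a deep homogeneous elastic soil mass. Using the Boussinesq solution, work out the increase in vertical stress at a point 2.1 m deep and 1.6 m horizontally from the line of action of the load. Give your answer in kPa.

Δσ_z ≈ 30.3 kPa

Boussinesq vertical stress below a point load on an elastic half-space:
Δσ_z = 3P/(2πz²) · [1 + (r/z)²]^(−5/2)
r/z = 1.6/2.1 = 0.7619; [1+(r/z)²]^(−5/2) = 0.31843.
Δσ_z = 3×880/(2π×2.1²) × 0.31843 = 95.276 × 0.31843 = 30.34 kPa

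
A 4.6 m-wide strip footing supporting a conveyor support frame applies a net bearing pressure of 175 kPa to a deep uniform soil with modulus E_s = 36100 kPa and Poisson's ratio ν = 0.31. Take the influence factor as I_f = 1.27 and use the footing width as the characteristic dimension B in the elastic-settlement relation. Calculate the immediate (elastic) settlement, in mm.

Immediate (elastic) settlement: S_e = q·B·(1−ν²)/E_s · I_f.
S_e = 175 × 4.6 × (1 − 0.31²) / 36100 × 1.27
    = 175 × 4.6 × 0.9039 / 36100 × 1.27
    = 0.0256 m = 25.6 mm

S_e ≈ 25.6 mm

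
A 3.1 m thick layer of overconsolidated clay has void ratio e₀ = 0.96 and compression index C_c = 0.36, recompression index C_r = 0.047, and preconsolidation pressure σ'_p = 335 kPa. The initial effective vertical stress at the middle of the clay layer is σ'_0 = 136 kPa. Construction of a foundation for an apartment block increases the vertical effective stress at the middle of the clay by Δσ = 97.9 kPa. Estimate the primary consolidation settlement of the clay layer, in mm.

S_c ≈ 17.5 mm

Final effective stress: σ'_f = 136 + 97.9 = 233.9 kPa.
σ'_f = 233.9 ≤ σ'_p = 335 kPa, so the clay remains overconsolidated and only the recompression index applies:
S_c = C_r·H/(1+e₀)·log₁₀(σ'_f/σ'_0) = 0.047×3.1/1.96×log₁₀(233.9/136)
    = 0.074335 × 0.23549 = 0.01751 m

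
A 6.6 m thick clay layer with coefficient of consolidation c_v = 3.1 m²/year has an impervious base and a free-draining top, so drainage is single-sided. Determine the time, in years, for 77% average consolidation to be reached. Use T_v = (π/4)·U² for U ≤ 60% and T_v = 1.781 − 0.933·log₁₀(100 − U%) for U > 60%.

Drainage path length: H_d = H = 6.6 m (single drainage).
U > 60%: T_v = 1.781 − 0.933·log₁₀(100 − 77) = 0.51051.
t = T_v·H_d²/c_v = 0.51051×6.6²/3.1 = 7.173 years.

t ≈ 7.17 years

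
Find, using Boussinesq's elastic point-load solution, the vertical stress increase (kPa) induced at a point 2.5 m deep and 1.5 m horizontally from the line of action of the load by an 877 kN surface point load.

Boussinesq vertical stress below a point load on an elastic half-space:
Δσ_z = 3P/(2πz²) · [1 + (r/z)²]^(−5/2)
r/z = 1.5/2.5 = 0.6; [1+(r/z)²]^(−5/2) = 0.46361.
Δσ_z = 3×877/(2π×2.5²) × 0.46361 = 66.998 × 0.46361 = 31.06 kPa

Δσ_z ≈ 31.1 kPa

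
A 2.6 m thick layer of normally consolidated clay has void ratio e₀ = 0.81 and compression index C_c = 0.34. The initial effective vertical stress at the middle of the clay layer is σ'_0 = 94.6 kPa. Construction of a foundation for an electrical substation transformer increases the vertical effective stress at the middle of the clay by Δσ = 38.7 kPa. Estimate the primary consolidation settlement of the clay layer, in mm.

Final effective stress: σ'_f = σ'_0 + Δσ = 94.6 + 38.7 = 133.3 kPa.
Normally consolidated clay, so the full stress increment lies on the virgin compression line:
S_c = C_c·H/(1+e₀)·log₁₀(σ'_f/σ'_0) = 0.34×2.6/(1+0.81)×log₁₀(133.3/94.6)
    = 0.4884 × 0.14894 = 0.07274 m

S_c ≈ 72.7 mm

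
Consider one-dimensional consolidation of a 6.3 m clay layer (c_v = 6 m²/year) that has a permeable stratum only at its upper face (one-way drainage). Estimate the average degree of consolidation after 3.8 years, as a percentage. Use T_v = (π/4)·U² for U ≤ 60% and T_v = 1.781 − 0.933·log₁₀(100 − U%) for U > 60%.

U ≈ 80.4 %

Drainage path length: H_d = H = 6.3 m (single drainage).
T_v = c_v·t/H_d² = 6×3.8/6.3² = 0.57445.
T_v = 0.57445 corresponds to the U > 60% branch:
U = 1 − 10^((1.781 − T_v)/0.933)/100 = 0.8036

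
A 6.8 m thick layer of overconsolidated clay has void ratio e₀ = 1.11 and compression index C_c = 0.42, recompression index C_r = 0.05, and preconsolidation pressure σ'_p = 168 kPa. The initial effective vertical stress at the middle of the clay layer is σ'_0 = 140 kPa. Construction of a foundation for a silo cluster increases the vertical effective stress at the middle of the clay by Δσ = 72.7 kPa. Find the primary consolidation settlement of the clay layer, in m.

Final effective stress: σ'_f = 140 + 72.7 = 212.7 kPa.
σ'_f = 212.7 > σ'_p = 168 kPa, so the stress path crosses the preconsolidation pressure — recompression up to σ'_p, then virgin compression beyond:
S_c = H/(1+e₀)·[C_r·log₁₀(σ'_p/σ'_0) + C_c·log₁₀(σ'_f/σ'_p)]
    = 6.8/2.11 × [0.05×log₁₀(168/140) + 0.42×log₁₀(212.7/168)]
    = 3.2227 × [0.0039591 + 0.043032] = 0.1514 m

S_c ≈ 0.151 m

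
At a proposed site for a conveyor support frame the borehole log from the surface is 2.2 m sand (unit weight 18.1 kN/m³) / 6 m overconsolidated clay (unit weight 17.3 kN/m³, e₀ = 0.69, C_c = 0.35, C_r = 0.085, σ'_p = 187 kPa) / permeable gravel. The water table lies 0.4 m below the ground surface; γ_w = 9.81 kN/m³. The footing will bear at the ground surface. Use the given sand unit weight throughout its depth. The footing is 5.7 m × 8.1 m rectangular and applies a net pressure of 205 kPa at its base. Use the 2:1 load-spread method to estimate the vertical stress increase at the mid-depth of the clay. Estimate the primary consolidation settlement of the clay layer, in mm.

S_c ≈ 118 mm

Mid-depth of clay below the ground surface: z = 2.2 + 6/2 = 5.2 m.
Total vertical stress at mid-clay: σ_v = 18.1×2.2 + 17.3×3 = 91.72 kPa.
Pore pressure: u = 9.81×(5.2 − 0.4) = 47.088 kPa.
Initial effective stress: σ'_0 = σ_v − u = 91.72 − 47.088 = 44.632 kPa.
Stress increase at mid-clay by the 2:1 spreading method:
Δσ = qBL/((B+z)(L+z)) = 205×5.7×8.1/((5.7+5.2)(8.1+5.2)) = 65.288 kPa
Final effective stress: σ'_f = 44.632 + 65.288 = 109.92 kPa.
σ'_f = 109.92 ≤ σ'_p = 187 kPa, so the clay remains overconsolidated and only the recompression index applies:
S_c = C_r·H/(1+e₀)·log₁₀(σ'_f/σ'_0) = 0.085×6/1.69×log₁₀(109.92/44.632)
    = 0.30178 × 0.39143 = 0.1181 m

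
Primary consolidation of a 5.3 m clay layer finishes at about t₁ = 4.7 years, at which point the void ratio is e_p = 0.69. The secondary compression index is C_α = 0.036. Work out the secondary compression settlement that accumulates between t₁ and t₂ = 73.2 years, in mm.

Secondary compression: S_s = C_α·H/(1+e_p)·log₁₀(t₂/t₁)
S_s = 0.036×5.3/(1+0.69)×log₁₀(73.2/4.7)
    = 0.1129 × 1.192 = 0.1346 m

S_s ≈ 135 mm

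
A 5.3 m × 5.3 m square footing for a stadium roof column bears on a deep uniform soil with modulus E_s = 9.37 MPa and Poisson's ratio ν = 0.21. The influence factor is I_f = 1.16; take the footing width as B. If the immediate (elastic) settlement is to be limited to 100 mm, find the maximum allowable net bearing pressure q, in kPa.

q ≈ 159 kPa

E_s = 9.37 MPa = 9370 kPa.
S_e = q·B·(1−ν²)/E_s · I_f  ⇒  q = S_e·E_s / (B·(1−ν²)·I_f).
q = 0.1 × 9370 / (5.3 × 0.9559 × 1.16) = 159.4 kPa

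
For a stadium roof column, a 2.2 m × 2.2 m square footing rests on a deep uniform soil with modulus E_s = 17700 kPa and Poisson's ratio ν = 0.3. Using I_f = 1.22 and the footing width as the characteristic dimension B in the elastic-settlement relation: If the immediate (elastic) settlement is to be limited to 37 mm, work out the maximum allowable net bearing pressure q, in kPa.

S_e = q·B·(1−ν²)/E_s · I_f  ⇒  q = S_e·E_s / (B·(1−ν²)·I_f).
q = 0.037 × 17700 / (2.2 × 0.91 × 1.22) = 268.1 kPa

q ≈ 268 kPa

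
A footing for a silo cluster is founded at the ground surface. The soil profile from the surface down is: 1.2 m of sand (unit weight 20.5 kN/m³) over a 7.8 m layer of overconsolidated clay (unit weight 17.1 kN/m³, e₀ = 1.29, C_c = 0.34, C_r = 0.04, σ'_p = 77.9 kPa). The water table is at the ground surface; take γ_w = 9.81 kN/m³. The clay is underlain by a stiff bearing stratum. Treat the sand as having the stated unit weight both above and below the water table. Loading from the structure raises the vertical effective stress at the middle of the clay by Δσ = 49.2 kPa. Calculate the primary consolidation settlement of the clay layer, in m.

Mid-depth of clay below the ground surface: z = 1.2 + 7.8/2 = 5.1 m.
Total vertical stress at mid-clay: σ_v = 20.5×1.2 + 17.1×3.9 = 91.29 kPa.
Pore pressure: u = 9.81×(5.1 − 0) = 50.031 kPa.
Initial effective stress: σ'_0 = σ_v − u = 91.29 − 50.031 = 41.259 kPa.
Final effective stress: σ'_f = 41.259 + 49.2 = 90.459 kPa.
σ'_f = 90.459 > σ'_p = 77.9 kPa, so the stress path crosses the preconsolidation pressure — recompression up to σ'_p, then virgin compression beyond:
S_c = H/(1+e₀)·[C_r·log₁₀(σ'_p/σ'_0) + C_c·log₁₀(σ'_f/σ'_p)]
    = 7.8/2.29 × [0.04×log₁₀(77.9/41.259) + 0.34×log₁₀(90.459/77.9)]
    = 3.4061 × [0.011041 + 0.022071] = 0.1128 m

S_c ≈ 0.113 m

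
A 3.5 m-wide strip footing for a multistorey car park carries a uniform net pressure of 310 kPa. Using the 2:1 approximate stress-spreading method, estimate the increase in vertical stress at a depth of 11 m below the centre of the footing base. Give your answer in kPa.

By the 2:1 method the load spreads at 1 horizontal : 2 vertical, so at depth z the loaded area has grown by z in each plan dimension:
Δσ = qB/(B+z) = 310×3.5/(3.5+11) = 74.828 kPa

Δσ_z ≈ 74.8 kPa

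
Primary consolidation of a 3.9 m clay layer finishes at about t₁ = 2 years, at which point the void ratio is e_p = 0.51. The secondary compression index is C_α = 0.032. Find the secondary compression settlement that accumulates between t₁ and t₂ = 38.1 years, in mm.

S_s ≈ 106 mm

Secondary compression: S_s = C_α·H/(1+e_p)·log₁₀(t₂/t₁)
S_s = 0.032×3.9/(1+0.51)×log₁₀(38.1/2)
    = 0.08265 × 1.28 = 0.1058 m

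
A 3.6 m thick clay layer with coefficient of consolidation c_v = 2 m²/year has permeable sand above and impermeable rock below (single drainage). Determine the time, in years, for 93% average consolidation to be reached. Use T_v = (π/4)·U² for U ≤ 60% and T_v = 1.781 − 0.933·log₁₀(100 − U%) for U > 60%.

Drainage path length: H_d = H = 3.6 m (single drainage).
U > 60%: T_v = 1.781 − 0.933·log₁₀(100 − 93) = 0.99252.
t = T_v·H_d²/c_v = 0.99252×3.6²/2 = 6.432 years.

t ≈ 6.43 years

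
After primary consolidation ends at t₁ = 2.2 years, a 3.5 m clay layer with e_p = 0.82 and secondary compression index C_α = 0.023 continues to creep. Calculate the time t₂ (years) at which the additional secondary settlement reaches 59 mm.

S_s = C_α·H/(1+e_p)·log₁₀(t₂/t₁) ⇒ log₁₀(t₂/t₁) = S_s·(1+e_p)/(C_α·H).
log₁₀(t₂/t₁) = 0.059 × (1+0.82) / (0.023×3.5) = 1.334
t₂ = t₁ × 10^1.334 = 2.2 × 21.57 = 47.46 years

t₂ ≈ 47.5 years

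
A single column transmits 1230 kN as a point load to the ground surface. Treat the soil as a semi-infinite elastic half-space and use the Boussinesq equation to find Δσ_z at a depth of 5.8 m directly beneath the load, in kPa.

Boussinesq vertical stress below a point load on an elastic half-space:
Δσ_z = 3P/(2πz²) · [1 + (r/z)²]^(−5/2)
r/z = 0/5.8 = 0; [1+(r/z)²]^(−5/2) = 1.
Δσ_z = 3×1230/(2π×5.8²) × 1 = 17.458 × 1 = 17.46 kPa

Δσ_z ≈ 17.5 kPa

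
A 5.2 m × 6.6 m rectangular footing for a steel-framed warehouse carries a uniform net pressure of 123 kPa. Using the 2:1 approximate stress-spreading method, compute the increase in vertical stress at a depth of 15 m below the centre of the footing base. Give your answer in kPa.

Δσ_z ≈ 9.67 kPa

By the 2:1 method the load spreads at 1 horizontal : 2 vertical, so at depth z the loaded area has grown by z in each plan dimension:
Δσ = qBL/((B+z)(L+z)) = 123×5.2×6.6/((5.2+15)(6.6+15)) = 9.6749 kPa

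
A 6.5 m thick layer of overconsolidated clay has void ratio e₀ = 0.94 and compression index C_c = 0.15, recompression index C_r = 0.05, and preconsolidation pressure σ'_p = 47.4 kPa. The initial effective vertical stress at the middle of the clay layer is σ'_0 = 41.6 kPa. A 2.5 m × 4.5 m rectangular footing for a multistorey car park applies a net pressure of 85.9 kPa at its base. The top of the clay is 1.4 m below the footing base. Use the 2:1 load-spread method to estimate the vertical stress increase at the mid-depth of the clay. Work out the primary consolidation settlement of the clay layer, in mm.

Mid-depth of clay below the footing base: z = 1.4 + 6.5/2 = 4.65 m.
Stress increase at mid-clay by the 2:1 spreading method:
Δσ = qBL/((B+z)(L+z)) = 85.9×2.5×4.5/((2.5+4.65)(4.5+4.65)) = 14.771 kPa
Final effective stress: σ'_f = 41.6 + 14.771 = 56.371 kPa.
σ'_f = 56.371 > σ'_p = 47.4 kPa, so the stress path crosses the preconsolidation pressure — recompression up to σ'_p, then virgin compression beyond:
S_c = H/(1+e₀)·[C_r·log₁₀(σ'_p/σ'_0) + C_c·log₁₀(σ'_f/σ'_p)]
    = 6.5/1.94 × [0.05×log₁₀(47.4/41.6) + 0.15×log₁₀(56.371/47.4)]
    = 3.3505 × [0.0028343 + 0.011292] = 0.04733 m

S_c ≈ 47.3 mm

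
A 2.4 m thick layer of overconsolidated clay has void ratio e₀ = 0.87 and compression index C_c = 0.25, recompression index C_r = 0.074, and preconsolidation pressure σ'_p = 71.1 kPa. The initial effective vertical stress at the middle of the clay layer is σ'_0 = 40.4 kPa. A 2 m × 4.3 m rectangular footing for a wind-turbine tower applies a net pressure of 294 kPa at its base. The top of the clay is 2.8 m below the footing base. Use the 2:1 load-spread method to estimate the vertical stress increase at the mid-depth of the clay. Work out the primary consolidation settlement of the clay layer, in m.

Mid-depth of clay below the footing base: z = 2.8 + 2.4/2 = 4 m.
Stress increase at mid-clay by the 2:1 spreading method:
Δσ = qBL/((B+z)(L+z)) = 294×2×4.3/((2+4)(4.3+4)) = 50.771 kPa
Final effective stress: σ'_f = 40.4 + 50.771 = 91.171 kPa.
σ'_f = 91.171 > σ'_p = 71.1 kPa, so the stress path crosses the preconsolidation pressure — recompression up to σ'_p, then virgin compression beyond:
S_c = H/(1+e₀)·[C_r·log₁₀(σ'_p/σ'_0) + C_c·log₁₀(σ'_f/σ'_p)]
    = 2.4/1.87 × [0.074×log₁₀(71.1/40.4) + 0.25×log₁₀(91.171/71.1)]
    = 1.2834 × [0.018166 + 0.026997] = 0.05796 m

S_c ≈ 0.058 m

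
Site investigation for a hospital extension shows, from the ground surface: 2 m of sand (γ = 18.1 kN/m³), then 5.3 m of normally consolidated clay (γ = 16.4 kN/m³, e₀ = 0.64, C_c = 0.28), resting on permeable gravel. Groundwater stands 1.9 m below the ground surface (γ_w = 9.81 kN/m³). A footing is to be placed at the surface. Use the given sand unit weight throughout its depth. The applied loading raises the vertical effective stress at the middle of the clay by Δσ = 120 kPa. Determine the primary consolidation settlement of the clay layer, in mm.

Mid-depth of clay below the ground surface: z = 2 + 5.3/2 = 4.65 m.
Total vertical stress at mid-clay: σ_v = 18.1×2 + 16.4×2.65 = 79.66 kPa.
Pore pressure: u = 9.81×(4.65 − 1.9) = 26.978 kPa.
Initial effective stress: σ'_0 = σ_v − u = 79.66 − 26.978 = 52.682 kPa.
Final effective stress: σ'_f = σ'_0 + Δσ = 52.682 + 120 = 172.68 kPa.
Normally consolidated clay, so the full stress increment lies on the virgin compression line:
S_c = C_c·H/(1+e₀)·log₁₀(σ'_f/σ'_0) = 0.28×5.3/(1+0.64)×log₁₀(172.68/52.682)
    = 0.90488 × 0.51558 = 0.4665 m

S_c ≈ 467 mm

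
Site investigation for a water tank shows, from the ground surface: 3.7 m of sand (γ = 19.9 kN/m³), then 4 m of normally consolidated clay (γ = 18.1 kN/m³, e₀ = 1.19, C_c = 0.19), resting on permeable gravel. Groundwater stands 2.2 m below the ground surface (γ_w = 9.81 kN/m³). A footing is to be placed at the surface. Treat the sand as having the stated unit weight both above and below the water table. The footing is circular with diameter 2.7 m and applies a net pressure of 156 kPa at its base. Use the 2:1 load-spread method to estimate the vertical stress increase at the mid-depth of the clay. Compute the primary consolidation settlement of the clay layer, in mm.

S_c ≈ 29.2 mm

Mid-depth of clay below the ground surface: z = 3.7 + 4/2 = 5.7 m.
Total vertical stress at mid-clay: σ_v = 19.9×3.7 + 18.1×2 = 109.83 kPa.
Pore pressure: u = 9.81×(5.7 − 2.2) = 34.335 kPa.
Initial effective stress: σ'_0 = σ_v − u = 109.83 − 34.335 = 75.495 kPa.
Stress increase at mid-clay by the 2:1 spreading method:
Δσ ≈ qD²/(D+z)² = 156×2.7²/(2.7+5.7)² = 16.117 kPa
Final effective stress: σ'_f = σ'_0 + Δσ = 75.495 + 16.117 = 91.612 kPa.
Normally consolidated clay, so the full stress increment lies on the virgin compression line:
S_c = C_c·H/(1+e₀)·log₁₀(σ'_f/σ'_0) = 0.19×4/(1+1.19)×log₁₀(91.612/75.495)
    = 0.34703 × 0.084034 = 0.02916 m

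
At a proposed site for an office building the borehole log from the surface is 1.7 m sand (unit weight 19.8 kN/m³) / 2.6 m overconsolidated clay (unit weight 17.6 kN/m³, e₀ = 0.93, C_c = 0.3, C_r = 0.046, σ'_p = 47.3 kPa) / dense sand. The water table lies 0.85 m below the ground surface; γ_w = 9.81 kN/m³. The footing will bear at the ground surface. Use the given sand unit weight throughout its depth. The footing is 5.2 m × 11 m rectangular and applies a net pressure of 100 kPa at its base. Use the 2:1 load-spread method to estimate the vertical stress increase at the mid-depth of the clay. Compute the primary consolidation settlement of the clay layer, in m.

Mid-depth of clay below the ground surface: z = 1.7 + 2.6/2 = 3 m.
Total vertical stress at mid-clay: σ_v = 19.8×1.7 + 17.6×1.3 = 56.54 kPa.
Pore pressure: u = 9.81×(3 − 0.85) = 21.091 kPa.
Initial effective stress: σ'_0 = σ_v − u = 56.54 − 21.091 = 35.449 kPa.
Stress increase at mid-clay by the 2:1 spreading method:
Δσ = qBL/((B+z)(L+z)) = 100×5.2×11/((5.2+3)(11+3)) = 49.826 kPa
Final effective stress: σ'_f = 35.449 + 49.826 = 85.275 kPa.
σ'_f = 85.275 > σ'_p = 47.3 kPa, so the stress path crosses the preconsolidation pressure — recompression up to σ'_p, then virgin compression beyond:
S_c = H/(1+e₀)·[C_r·log₁₀(σ'_p/σ'_0) + C_c·log₁₀(σ'_f/σ'_p)]
    = 2.6/1.93 × [0.046×log₁₀(47.3/35.449) + 0.3×log₁₀(85.275/47.3)]
    = 1.3472 × [0.0057618 + 0.076788] = 0.1112 m

S_c ≈ 0.111 m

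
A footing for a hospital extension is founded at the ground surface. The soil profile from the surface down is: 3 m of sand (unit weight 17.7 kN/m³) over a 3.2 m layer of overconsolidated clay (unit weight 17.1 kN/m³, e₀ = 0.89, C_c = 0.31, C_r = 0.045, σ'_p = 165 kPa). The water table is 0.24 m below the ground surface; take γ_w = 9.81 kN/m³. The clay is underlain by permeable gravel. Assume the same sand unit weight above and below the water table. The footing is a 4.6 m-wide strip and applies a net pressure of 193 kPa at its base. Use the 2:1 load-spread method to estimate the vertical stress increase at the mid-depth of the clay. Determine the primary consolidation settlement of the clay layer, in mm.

S_c ≈ 42 mm

Mid-depth of clay below the ground surface: z = 3 + 3.2/2 = 4.6 m.
Total vertical stress at mid-clay: σ_v = 17.7×3 + 17.1×1.6 = 80.46 kPa.
Pore pressure: u = 9.81×(4.6 − 0.24) = 42.772 kPa.
Initial effective stress: σ'_0 = σ_v − u = 80.46 − 42.772 = 37.688 kPa.
Stress increase at mid-clay by the 2:1 spreading method:
Δσ = qB/(B+z) = 193×4.6/(4.6+4.6) = 96.5 kPa
Final effective stress: σ'_f = 37.688 + 96.5 = 134.19 kPa.
σ'_f = 134.19 ≤ σ'_p = 165 kPa, so the clay remains overconsolidated and only the recompression index applies:
S_c = C_r·H/(1+e₀)·log₁₀(σ'_f/σ'_0) = 0.045×3.2/1.89×log₁₀(134.19/37.688)
    = 0.076189 × 0.55152 = 0.04202 m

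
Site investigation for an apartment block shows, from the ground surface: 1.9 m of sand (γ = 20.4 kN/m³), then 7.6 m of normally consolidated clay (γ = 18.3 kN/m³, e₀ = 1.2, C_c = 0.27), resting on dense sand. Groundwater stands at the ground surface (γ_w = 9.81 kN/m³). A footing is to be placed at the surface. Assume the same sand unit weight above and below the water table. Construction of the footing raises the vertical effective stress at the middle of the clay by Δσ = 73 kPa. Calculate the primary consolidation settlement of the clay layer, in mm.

Mid-depth of clay below the ground surface: z = 1.9 + 7.6/2 = 5.7 m.
Total vertical stress at mid-clay: σ_v = 20.4×1.9 + 18.3×3.8 = 108.3 kPa.
Pore pressure: u = 9.81×(5.7 − 0) = 55.917 kPa.
Initial effective stress: σ'_0 = σ_v − u = 108.3 − 55.917 = 52.383 kPa.
Final effective stress: σ'_f = σ'_0 + Δσ = 52.383 + 73 = 125.38 kPa.
Normally consolidated clay, so the full stress increment lies on the virgin compression line:
S_c = C_c·H/(1+e₀)·log₁₀(σ'_f/σ'_0) = 0.27×7.6/(1+1.2)×log₁₀(125.38/52.383)
    = 0.93273 × 0.37904 = 0.3535 m

S_c ≈ 354 mm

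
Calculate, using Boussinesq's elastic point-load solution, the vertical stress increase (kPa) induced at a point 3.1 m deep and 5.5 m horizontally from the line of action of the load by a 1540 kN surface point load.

Boussinesq vertical stress below a point load on an elastic half-space:
Δσ_z = 3P/(2πz²) · [1 + (r/z)²]^(−5/2)
r/z = 5.5/3.1 = 1.7742; [1+(r/z)²]^(−5/2) = 0.028541.
Δσ_z = 3×1540/(2π×3.1²) × 0.028541 = 76.514 × 0.028541 = 2.184 kPa

Δσ_z ≈ 2.18 kPa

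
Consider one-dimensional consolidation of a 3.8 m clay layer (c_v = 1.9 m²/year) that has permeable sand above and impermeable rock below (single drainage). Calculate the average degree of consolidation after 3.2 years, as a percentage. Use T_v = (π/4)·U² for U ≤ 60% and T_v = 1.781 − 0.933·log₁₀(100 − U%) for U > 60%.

U ≈ 71.3 %

Drainage path length: H_d = H = 3.8 m (single drainage).
T_v = c_v·t/H_d² = 1.9×3.2/3.8² = 0.42105.
T_v = 0.42105 corresponds to the U > 60% branch:
U = 1 − 10^((1.781 − T_v)/0.933)/100 = 0.7132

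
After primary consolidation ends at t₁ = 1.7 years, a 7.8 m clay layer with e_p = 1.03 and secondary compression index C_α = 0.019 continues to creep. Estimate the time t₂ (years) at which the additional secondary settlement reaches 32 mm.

t₂ ≈ 4.66 years

S_s = C_α·H/(1+e_p)·log₁₀(t₂/t₁) ⇒ log₁₀(t₂/t₁) = S_s·(1+e_p)/(C_α·H).
log₁₀(t₂/t₁) = 0.032 × (1+1.03) / (0.019×7.8) = 0.4383
t₂ = t₁ × 10^0.4383 = 1.7 × 2.744 = 4.664 years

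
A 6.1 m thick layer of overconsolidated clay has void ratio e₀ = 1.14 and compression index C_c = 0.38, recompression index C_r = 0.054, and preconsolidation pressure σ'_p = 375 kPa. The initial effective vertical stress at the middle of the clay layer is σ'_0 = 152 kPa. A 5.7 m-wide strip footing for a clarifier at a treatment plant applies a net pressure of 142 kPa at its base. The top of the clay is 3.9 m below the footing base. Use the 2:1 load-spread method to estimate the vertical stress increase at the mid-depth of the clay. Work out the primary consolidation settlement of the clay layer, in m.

S_c ≈ 0.0235 m

Mid-depth of clay below the footing base: z = 3.9 + 6.1/2 = 6.95 m.
Stress increase at mid-clay by the 2:1 spreading method:
Δσ = qB/(B+z) = 142×5.7/(5.7+6.95) = 63.984 kPa
Final effective stress: σ'_f = 152 + 63.984 = 215.98 kPa.
σ'_f = 215.98 ≤ σ'_p = 375 kPa, so the clay remains overconsolidated and only the recompression index applies:
S_c = C_r·H/(1+e₀)·log₁₀(σ'_f/σ'_0) = 0.054×6.1/2.14×log₁₀(215.98/152)
    = 0.15393 × 0.15257 = 0.02348 m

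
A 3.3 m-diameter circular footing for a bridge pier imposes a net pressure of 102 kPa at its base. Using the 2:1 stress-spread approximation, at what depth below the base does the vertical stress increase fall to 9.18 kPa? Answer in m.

2:1 spreading — at depth z the loaded area has grown by z in each plan dimension:
qD²/(D+z)² = Δσ_z ⇒ z = D(√(q/Δσ_z) − 1) = 3.3×(√(102/9.18) − 1) = 7.7 m

z ≈ 7.7 m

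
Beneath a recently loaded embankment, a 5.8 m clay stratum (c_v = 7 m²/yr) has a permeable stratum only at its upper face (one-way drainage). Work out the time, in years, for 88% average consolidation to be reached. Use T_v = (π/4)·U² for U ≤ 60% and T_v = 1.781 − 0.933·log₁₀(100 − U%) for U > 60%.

Drainage path length: H_d = H = 5.8 m (single drainage).
U > 60%: T_v = 1.781 − 0.933·log₁₀(100 − 88) = 0.77412.
t = T_v·H_d²/c_v = 0.77412×5.8²/7 = 3.72 years.

t ≈ 3.72 years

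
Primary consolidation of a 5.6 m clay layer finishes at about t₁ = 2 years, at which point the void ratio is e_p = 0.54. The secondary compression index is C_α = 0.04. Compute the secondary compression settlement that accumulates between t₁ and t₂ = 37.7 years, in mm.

S_s ≈ 185 mm

Secondary compression: S_s = C_α·H/(1+e_p)·log₁₀(t₂/t₁)
S_s = 0.04×5.6/(1+0.54)×log₁₀(37.7/2)
    = 0.1455 × 1.275 = 0.1855 m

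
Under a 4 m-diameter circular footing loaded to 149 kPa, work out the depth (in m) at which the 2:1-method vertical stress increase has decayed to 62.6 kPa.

2:1 spreading — at depth z the loaded area has grown by z in each plan dimension:
qD²/(D+z)² = Δσ_z ⇒ z = D(√(q/Δσ_z) − 1) = 4×(√(149/62.6) − 1) = 2.171 m

z ≈ 2.17 m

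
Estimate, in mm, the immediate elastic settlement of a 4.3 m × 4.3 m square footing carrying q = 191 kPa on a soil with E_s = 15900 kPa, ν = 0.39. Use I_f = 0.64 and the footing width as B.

S_e ≈ 28 mm

Immediate (elastic) settlement: S_e = q·B·(1−ν²)/E_s · I_f.
S_e = 191 × 4.3 × (1 − 0.39²) / 15900 × 0.64
    = 191 × 4.3 × 0.8479 / 15900 × 0.64
    = 0.02803 m = 28.03 mm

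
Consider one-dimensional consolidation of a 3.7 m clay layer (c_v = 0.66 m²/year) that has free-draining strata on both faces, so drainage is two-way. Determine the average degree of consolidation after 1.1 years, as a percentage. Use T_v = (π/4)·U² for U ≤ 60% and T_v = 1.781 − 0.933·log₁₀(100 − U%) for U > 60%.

Drainage path length: H_d = H/2 = 1.85 m (double drainage).
T_v = c_v·t/H_d² = 0.66×1.1/1.85² = 0.21213.
T_v = 0.21213 corresponds to the U ≤ 60% branch:
U = √(4T_v/π) = 0.5197

U ≈ 52 %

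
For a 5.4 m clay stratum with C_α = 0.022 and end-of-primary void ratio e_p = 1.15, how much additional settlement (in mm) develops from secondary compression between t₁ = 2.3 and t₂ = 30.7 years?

S_s ≈ 62.2 mm

Secondary compression: S_s = C_α·H/(1+e_p)·log₁₀(t₂/t₁)
S_s = 0.022×5.4/(1+1.15)×log₁₀(30.7/2.3)
    = 0.05526 × 1.125 = 0.06219 m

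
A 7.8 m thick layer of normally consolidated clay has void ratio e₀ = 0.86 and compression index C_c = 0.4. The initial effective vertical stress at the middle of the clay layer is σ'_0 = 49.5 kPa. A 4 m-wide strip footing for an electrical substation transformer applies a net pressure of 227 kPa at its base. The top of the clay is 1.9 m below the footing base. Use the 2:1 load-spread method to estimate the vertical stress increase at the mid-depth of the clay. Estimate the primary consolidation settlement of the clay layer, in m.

S_c ≈ 0.768 m

Mid-depth of clay below the footing base: z = 1.9 + 7.8/2 = 5.8 m.
Stress increase at mid-clay by the 2:1 spreading method:
Δσ = qB/(B+z) = 227×4/(4+5.8) = 92.653 kPa
Final effective stress: σ'_f = σ'_0 + Δσ = 49.5 + 92.653 = 142.15 kPa.
Normally consolidated clay, so the full stress increment lies on the virgin compression line:
S_c = C_c·H/(1+e₀)·log₁₀(σ'_f/σ'_0) = 0.4×7.8/(1+0.86)×log₁₀(142.15/49.5)
    = 1.6774 × 0.45814 = 0.7685 m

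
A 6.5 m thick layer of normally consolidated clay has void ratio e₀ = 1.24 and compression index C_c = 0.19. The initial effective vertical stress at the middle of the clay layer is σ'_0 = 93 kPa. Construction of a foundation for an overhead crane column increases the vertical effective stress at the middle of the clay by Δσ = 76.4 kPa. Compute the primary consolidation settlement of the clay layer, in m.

S_c ≈ 0.144 m

Final effective stress: σ'_f = σ'_0 + Δσ = 93 + 76.4 = 169.4 kPa.
Normally consolidated clay, so the full stress increment lies on the virgin compression line:
S_c = C_c·H/(1+e₀)·log₁₀(σ'_f/σ'_0) = 0.19×6.5/(1+1.24)×log₁₀(169.4/93)
    = 0.55134 × 0.26043 = 0.1436 m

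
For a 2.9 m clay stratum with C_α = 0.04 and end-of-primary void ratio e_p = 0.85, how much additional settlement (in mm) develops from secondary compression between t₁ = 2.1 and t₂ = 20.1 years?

S_s ≈ 61.5 mm

Secondary compression: S_s = C_α·H/(1+e_p)·log₁₀(t₂/t₁)
S_s = 0.04×2.9/(1+0.85)×log₁₀(20.1/2.1)
    = 0.0627 × 0.981 = 0.06151 m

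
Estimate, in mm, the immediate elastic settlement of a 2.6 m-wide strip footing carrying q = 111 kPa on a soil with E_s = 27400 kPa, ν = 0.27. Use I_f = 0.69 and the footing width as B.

Immediate (elastic) settlement: S_e = q·B·(1−ν²)/E_s · I_f.
S_e = 111 × 2.6 × (1 − 0.27²) / 27400 × 0.69
    = 111 × 2.6 × 0.9271 / 27400 × 0.69
    = 0.006738 m = 6.738 mm

S_e ≈ 6.74 mm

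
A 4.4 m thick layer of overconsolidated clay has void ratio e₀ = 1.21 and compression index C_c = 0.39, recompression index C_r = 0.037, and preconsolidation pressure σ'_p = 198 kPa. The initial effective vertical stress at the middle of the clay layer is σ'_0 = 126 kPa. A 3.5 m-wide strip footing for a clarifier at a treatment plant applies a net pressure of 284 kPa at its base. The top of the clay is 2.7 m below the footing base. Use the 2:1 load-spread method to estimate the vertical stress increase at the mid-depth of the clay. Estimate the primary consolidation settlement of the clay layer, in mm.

S_c ≈ 85.4 mm

Mid-depth of clay below the footing base: z = 2.7 + 4.4/2 = 4.9 m.
Stress increase at mid-clay by the 2:1 spreading method:
Δσ = qB/(B+z) = 284×3.5/(3.5+4.9) = 118.33 kPa
Final effective stress: σ'_f = 126 + 118.33 = 244.33 kPa.
σ'_f = 244.33 > σ'_p = 198 kPa, so the stress path crosses the preconsolidation pressure — recompression up to σ'_p, then virgin compression beyond:
S_c = H/(1+e₀)·[C_r·log₁₀(σ'_p/σ'_0) + C_c·log₁₀(σ'_f/σ'_p)]
    = 4.4/2.21 × [0.037×log₁₀(198/126) + 0.39×log₁₀(244.33/198)]
    = 1.991 × [0.0072629 + 0.035612] = 0.08536 m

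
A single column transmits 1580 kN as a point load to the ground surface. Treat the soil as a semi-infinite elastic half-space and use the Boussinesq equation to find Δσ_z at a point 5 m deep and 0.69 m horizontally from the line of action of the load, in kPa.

Boussinesq vertical stress below a point load on an elastic half-space:
Δσ_z = 3P/(2πz²) · [1 + (r/z)²]^(−5/2)
r/z = 0.69/5 = 0.138; [1+(r/z)²]^(−5/2) = 0.95393.
Δσ_z = 3×1580/(2π×5²) × 0.95393 = 30.176 × 0.95393 = 28.79 kPa

Δσ_z ≈ 28.8 kPa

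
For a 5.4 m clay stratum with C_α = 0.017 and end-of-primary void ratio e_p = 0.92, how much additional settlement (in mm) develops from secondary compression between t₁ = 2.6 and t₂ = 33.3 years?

S_s ≈ 53 mm

Secondary compression: S_s = C_α·H/(1+e_p)·log₁₀(t₂/t₁)
S_s = 0.017×5.4/(1+0.92)×log₁₀(33.3/2.6)
    = 0.04781 × 1.107 = 0.05295 m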